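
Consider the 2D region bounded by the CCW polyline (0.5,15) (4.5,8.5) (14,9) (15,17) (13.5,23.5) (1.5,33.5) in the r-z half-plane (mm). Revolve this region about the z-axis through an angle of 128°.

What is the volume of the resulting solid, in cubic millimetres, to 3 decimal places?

Volume = 4092.169 mm³

Profile (r,z), 6 vertices: (0.5,15) (4.5,8.5) (14,9) (15,17) (13.5,23.5) (1.5,33.5)
edge 0: (0.5,15)→(4.5,8.5)  cross = 0.5·8.5 − 4.5·15 = -63.2500; (r_i+r_j)·cross = 5·-63.2500 = -316.2500
edge 1: (4.5,8.5)→(14,9)  cross = 4.5·9 − 14·8.5 = -78.5000; (r_i+r_j)·cross = 18.5·-78.5000 = -1452.2500
edge 2: (14,9)→(15,17)  cross = 14·17 − 15·9 = 103.0000; (r_i+r_j)·cross = 29·103.0000 = 2987.0000
edge 3: (15,17)→(13.5,23.5)  cross = 15·23.5 − 13.5·17 = 123.0000; (r_i+r_j)·cross = 28.5·123.0000 = 3505.5000
edge 4: (13.5,23.5)→(1.5,33.5)  cross = 13.5·33.5 − 1.5·23.5 = 417.0000; (r_i+r_j)·cross = 15·417.0000 = 6255.0000
edge 5: (1.5,33.5)→(0.5,15)  cross = 1.5·15 − 0.5·33.5 = 5.7500; (r_i+r_j)·cross = 2·5.7500 = 11.5000
Σcross = 507.0000 → A = |Σcross|/2 = 253.5000 mm²
Σ(r_i+r_j)·cross = 10990.5000 → first moment M = |Σ|/6 = 1831.7500
R_c = M/A = 1831.7500/253.5000 = 7.2258 mm
θ = 128° = 2.234021 rad
V = θ·R_c·A = 2.234021·7.2258·253.5000 = 4092.169 mm³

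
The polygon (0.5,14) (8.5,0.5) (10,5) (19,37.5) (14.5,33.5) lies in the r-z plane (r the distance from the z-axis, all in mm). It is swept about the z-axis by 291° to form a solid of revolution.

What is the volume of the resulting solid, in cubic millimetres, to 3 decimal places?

Profile (r,z), 5 vertices: (0.5,14) (8.5,0.5) (10,5) (19,37.5) (14.5,33.5)
edge 0: (0.5,14)→(8.5,0.5)  cross = 0.5·0.5 − 8.5·14 = -118.7500; (r_i+r_j)·cross = 9·-118.7500 = -1068.7500
edge 1: (8.5,0.5)→(10,5)  cross = 8.5·5 − 10·0.5 = 37.5000; (r_i+r_j)·cross = 18.5·37.5000 = 693.7500
edge 2: (10,5)→(19,37.5)  cross = 10·37.5 − 19·5 = 280.0000; (r_i+r_j)·cross = 29·280.0000 = 8120.0000
edge 3: (19,37.5)→(14.5,33.5)  cross = 19·33.5 − 14.5·37.5 = 92.7500; (r_i+r_j)·cross = 33.5·92.7500 = 3107.1250
edge 4: (14.5,33.5)→(0.5,14)  cross = 14.5·14 − 0.5·33.5 = 186.2500; (r_i+r_j)·cross = 15·186.2500 = 2793.7500
Σcross = 477.7500 → A = |Σcross|/2 = 238.8750 mm²
Σ(r_i+r_j)·cross = 13645.8750 → first moment M = |Σ|/6 = 2274.3125
R_c = M/A = 2274.3125/238.8750 = 9.5209 mm
θ = 291° = 5.078908 rad
V = θ·R_c·A = 5.078908·9.5209·238.8750 = 11551.024 mm³

Volume = 11551.024 mm³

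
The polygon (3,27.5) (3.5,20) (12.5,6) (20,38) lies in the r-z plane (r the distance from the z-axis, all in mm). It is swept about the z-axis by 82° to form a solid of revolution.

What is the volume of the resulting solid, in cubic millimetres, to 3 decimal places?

Profile (r,z), 4 vertices: (3,27.5) (3.5,20) (12.5,6) (20,38)
edge 0: (3,27.5)→(3.5,20)  cross = 3·20 − 3.5·27.5 = -36.2500; (r_i+r_j)·cross = 6.5·-36.2500 = -235.6250
edge 1: (3.5,20)→(12.5,6)  cross = 3.5·6 − 12.5·20 = -229.0000; (r_i+r_j)·cross = 16·-229.0000 = -3664.0000
edge 2: (12.5,6)→(20,38)  cross = 12.5·38 − 20·6 = 355.0000; (r_i+r_j)·cross = 32.5·355.0000 = 11537.5000
edge 3: (20,38)→(3,27.5)  cross = 20·27.5 − 3·38 = 436.0000; (r_i+r_j)·cross = 23·436.0000 = 10028.0000
Σcross = 525.7500 → A = |Σcross|/2 = 262.8750 mm²
Σ(r_i+r_j)·cross = 17665.8750 → first moment M = |Σ|/6 = 2944.3125
R_c = M/A = 2944.3125/262.8750 = 11.2004 mm
θ = 82° = 1.431170 rad
V = θ·R_c·A = 1.431170·11.2004·262.8750 = 4213.812 mm³

Volume = 4213.812 mm³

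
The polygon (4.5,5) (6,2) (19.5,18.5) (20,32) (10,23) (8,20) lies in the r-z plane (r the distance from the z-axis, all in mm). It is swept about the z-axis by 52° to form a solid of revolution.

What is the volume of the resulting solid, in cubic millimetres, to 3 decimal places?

Profile (r,z), 6 vertices: (4.5,5) (6,2) (19.5,18.5) (20,32) (10,23) (8,20)
edge 0: (4.5,5)→(6,2)  cross = 4.5·2 − 6·5 = -21.0000; (r_i+r_j)·cross = 10.5·-21.0000 = -220.5000
edge 1: (6,2)→(19.5,18.5)  cross = 6·18.5 − 19.5·2 = 72.0000; (r_i+r_j)·cross = 25.5·72.0000 = 1836.0000
edge 2: (19.5,18.5)→(20,32)  cross = 19.5·32 − 20·18.5 = 254.0000; (r_i+r_j)·cross = 39.5·254.0000 = 10033.0000
edge 3: (20,32)→(10,23)  cross = 20·23 − 10·32 = 140.0000; (r_i+r_j)·cross = 30·140.0000 = 4200.0000
edge 4: (10,23)→(8,20)  cross = 10·20 − 8·23 = 16.0000; (r_i+r_j)·cross = 18·16.0000 = 288.0000
edge 5: (8,20)→(4.5,5)  cross = 8·5 − 4.5·20 = -50.0000; (r_i+r_j)·cross = 12.5·-50.0000 = -625.0000
Σcross = 411.0000 → A = |Σcross|/2 = 205.5000 mm²
Σ(r_i+r_j)·cross = 15511.5000 → first moment M = |Σ|/6 = 2585.2500
R_c = M/A = 2585.2500/205.5000 = 12.5803 mm
θ = 52° = 0.907571 rad
V = θ·R_c·A = 0.907571·12.5803·205.5000 = 2346.298 mm³

Volume = 2346.298 mm³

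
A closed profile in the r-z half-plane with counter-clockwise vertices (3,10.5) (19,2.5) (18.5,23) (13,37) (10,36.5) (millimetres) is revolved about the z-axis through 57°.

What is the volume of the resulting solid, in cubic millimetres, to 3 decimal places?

Volume = 4131.457 mm³

Profile (r,z), 5 vertices: (3,10.5) (19,2.5) (18.5,23) (13,37) (10,36.5)
edge 0: (3,10.5)→(19,2.5)  cross = 3·2.5 − 19·10.5 = -192.0000; (r_i+r_j)·cross = 22·-192.0000 = -4224.0000
edge 1: (19,2.5)→(18.5,23)  cross = 19·23 − 18.5·2.5 = 390.7500; (r_i+r_j)·cross = 37.5·390.7500 = 14653.1250
edge 2: (18.5,23)→(13,37)  cross = 18.5·37 − 13·23 = 385.5000; (r_i+r_j)·cross = 31.5·385.5000 = 12143.2500
edge 3: (13,37)→(10,36.5)  cross = 13·36.5 − 10·37 = 104.5000; (r_i+r_j)·cross = 23·104.5000 = 2403.5000
edge 4: (10,36.5)→(3,10.5)  cross = 10·10.5 − 3·36.5 = -4.5000; (r_i+r_j)·cross = 13·-4.5000 = -58.5000
Σcross = 684.2500 → A = |Σcross|/2 = 342.1250 mm²
Σ(r_i+r_j)·cross = 24917.3750 → first moment M = |Σ|/6 = 4152.8958
R_c = M/A = 4152.8958/342.1250 = 12.1385 mm
θ = 57° = 0.994838 rad
V = θ·R_c·A = 0.994838·12.1385·342.1250 = 4131.457 mm³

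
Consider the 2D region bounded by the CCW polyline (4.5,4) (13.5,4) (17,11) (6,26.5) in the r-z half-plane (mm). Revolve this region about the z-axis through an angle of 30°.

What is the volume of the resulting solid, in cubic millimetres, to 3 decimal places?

Profile (r,z), 4 vertices: (4.5,4) (13.5,4) (17,11) (6,26.5)
edge 0: (4.5,4)→(13.5,4)  cross = 4.5·4 − 13.5·4 = -36.0000; (r_i+r_j)·cross = 18·-36.0000 = -648.0000
edge 1: (13.5,4)→(17,11)  cross = 13.5·11 − 17·4 = 80.5000; (r_i+r_j)·cross = 30.5·80.5000 = 2455.2500
edge 2: (17,11)→(6,26.5)  cross = 17·26.5 − 6·11 = 384.5000; (r_i+r_j)·cross = 23·384.5000 = 8843.5000
edge 3: (6,26.5)→(4.5,4)  cross = 6·4 − 4.5·26.5 = -95.2500; (r_i+r_j)·cross = 10.5·-95.2500 = -1000.1250
Σcross = 333.7500 → A = |Σcross|/2 = 166.8750 mm²
Σ(r_i+r_j)·cross = 9650.6250 → first moment M = |Σ|/6 = 1608.4375
R_c = M/A = 1608.4375/166.8750 = 9.6386 mm
θ = 30° = 0.523599 rad
V = θ·R_c·A = 0.523599·9.6386·166.8750 = 842.176 mm³

Volume = 842.176 mm³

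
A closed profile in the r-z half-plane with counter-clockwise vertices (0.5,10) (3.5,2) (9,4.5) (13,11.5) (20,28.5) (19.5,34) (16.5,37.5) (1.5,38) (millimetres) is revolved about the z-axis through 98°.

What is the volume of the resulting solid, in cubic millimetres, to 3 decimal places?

Volume = 7629.839 mm³

Profile (r,z), 8 vertices: (0.5,10) (3.5,2) (9,4.5) (13,11.5) (20,28.5) (19.5,34) (16.5,37.5) (1.5,38)
edge 0: (0.5,10)→(3.5,2)  cross = 0.5·2 − 3.5·10 = -34.0000; (r_i+r_j)·cross = 4·-34.0000 = -136.0000
edge 1: (3.5,2)→(9,4.5)  cross = 3.5·4.5 − 9·2 = -2.2500; (r_i+r_j)·cross = 12.5·-2.2500 = -28.1250
edge 2: (9,4.5)→(13,11.5)  cross = 9·11.5 − 13·4.5 = 45.0000; (r_i+r_j)·cross = 22·45.0000 = 990.0000
edge 3: (13,11.5)→(20,28.5)  cross = 13·28.5 − 20·11.5 = 140.5000; (r_i+r_j)·cross = 33·140.5000 = 4636.5000
edge 4: (20,28.5)→(19.5,34)  cross = 20·34 − 19.5·28.5 = 124.2500; (r_i+r_j)·cross = 39.5·124.2500 = 4907.8750
edge 5: (19.5,34)→(16.5,37.5)  cross = 19.5·37.5 − 16.5·34 = 170.2500; (r_i+r_j)·cross = 36·170.2500 = 6129.0000
edge 6: (16.5,37.5)→(1.5,38)  cross = 16.5·38 − 1.5·37.5 = 570.7500; (r_i+r_j)·cross = 18·570.7500 = 10273.5000
edge 7: (1.5,38)→(0.5,10)  cross = 1.5·10 − 0.5·38 = -4.0000; (r_i+r_j)·cross = 2·-4.0000 = -8.0000
Σcross = 1010.5000 → A = |Σcross|/2 = 505.2500 mm²
Σ(r_i+r_j)·cross = 26764.7500 → first moment M = |Σ|/6 = 4460.7917
R_c = M/A = 4460.7917/505.2500 = 8.8289 mm
θ = 98° = 1.710423 rad
V = θ·R_c·A = 1.710423·8.8289·505.2500 = 7629.839 mm³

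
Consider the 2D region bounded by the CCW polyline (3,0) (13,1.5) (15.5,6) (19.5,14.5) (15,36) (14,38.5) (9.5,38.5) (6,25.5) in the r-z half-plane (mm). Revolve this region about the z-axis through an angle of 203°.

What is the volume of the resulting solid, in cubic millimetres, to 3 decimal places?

Volume = 16420.488 mm³

Profile (r,z), 8 vertices: (3,0) (13,1.5) (15.5,6) (19.5,14.5) (15,36) (14,38.5) (9.5,38.5) (6,25.5)
edge 0: (3,0)→(13,1.5)  cross = 3·1.5 − 13·0 = 4.5000; (r_i+r_j)·cross = 16·4.5000 = 72.0000
edge 1: (13,1.5)→(15.5,6)  cross = 13·6 − 15.5·1.5 = 54.7500; (r_i+r_j)·cross = 28.5·54.7500 = 1560.3750
edge 2: (15.5,6)→(19.5,14.5)  cross = 15.5·14.5 − 19.5·6 = 107.7500; (r_i+r_j)·cross = 35·107.7500 = 3771.2500
edge 3: (19.5,14.5)→(15,36)  cross = 19.5·36 − 15·14.5 = 484.5000; (r_i+r_j)·cross = 34.5·484.5000 = 16715.2500
edge 4: (15,36)→(14,38.5)  cross = 15·38.5 − 14·36 = 73.5000; (r_i+r_j)·cross = 29·73.5000 = 2131.5000
edge 5: (14,38.5)→(9.5,38.5)  cross = 14·38.5 − 9.5·38.5 = 173.2500; (r_i+r_j)·cross = 23.5·173.2500 = 4071.3750
edge 6: (9.5,38.5)→(6,25.5)  cross = 9.5·25.5 − 6·38.5 = 11.2500; (r_i+r_j)·cross = 15.5·11.2500 = 174.3750
edge 7: (6,25.5)→(3,0)  cross = 6·0 − 3·25.5 = -76.5000; (r_i+r_j)·cross = 9·-76.5000 = -688.5000
Σcross = 833.0000 → A = |Σcross|/2 = 416.5000 mm²
Σ(r_i+r_j)·cross = 27807.6250 → first moment M = |Σ|/6 = 4634.6042
R_c = M/A = 4634.6042/416.5000 = 11.1275 mm
θ = 203° = 3.543018 rad
V = θ·R_c·A = 3.543018·11.1275·416.5000 = 16420.488 mm³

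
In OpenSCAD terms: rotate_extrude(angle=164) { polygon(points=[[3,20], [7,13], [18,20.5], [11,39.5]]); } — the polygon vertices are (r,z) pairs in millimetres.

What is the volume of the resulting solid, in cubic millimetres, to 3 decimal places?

Profile (r,z), 4 vertices: (3,20) (7,13) (18,20.5) (11,39.5)
edge 0: (3,20)→(7,13)  cross = 3·13 − 7·20 = -101.0000; (r_i+r_j)·cross = 10·-101.0000 = -1010.0000
edge 1: (7,13)→(18,20.5)  cross = 7·20.5 − 18·13 = -90.5000; (r_i+r_j)·cross = 25·-90.5000 = -2262.5000
edge 2: (18,20.5)→(11,39.5)  cross = 18·39.5 − 11·20.5 = 485.5000; (r_i+r_j)·cross = 29·485.5000 = 14079.5000
edge 3: (11,39.5)→(3,20)  cross = 11·20 − 3·39.5 = 101.5000; (r_i+r_j)·cross = 14·101.5000 = 1421.0000
Σcross = 395.5000 → A = |Σcross|/2 = 197.7500 mm²
Σ(r_i+r_j)·cross = 12228.0000 → first moment M = |Σ|/6 = 2038.0000
R_c = M/A = 2038.0000/197.7500 = 10.3059 mm
θ = 164° = 2.862340 rad
V = θ·R_c·A = 2.862340·10.3059·197.7500 = 5833.449 mm³

Volume = 5833.449 mm³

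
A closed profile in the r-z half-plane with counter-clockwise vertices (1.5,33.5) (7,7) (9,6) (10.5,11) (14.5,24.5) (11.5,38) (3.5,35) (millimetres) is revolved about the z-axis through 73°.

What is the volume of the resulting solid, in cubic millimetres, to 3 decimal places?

Profile (r,z), 7 vertices: (1.5,33.5) (7,7) (9,6) (10.5,11) (14.5,24.5) (11.5,38) (3.5,35)
edge 0: (1.5,33.5)→(7,7)  cross = 1.5·7 − 7·33.5 = -224.0000; (r_i+r_j)·cross = 8.5·-224.0000 = -1904.0000
edge 1: (7,7)→(9,6)  cross = 7·6 − 9·7 = -21.0000; (r_i+r_j)·cross = 16·-21.0000 = -336.0000
edge 2: (9,6)→(10.5,11)  cross = 9·11 − 10.5·6 = 36.0000; (r_i+r_j)·cross = 19.5·36.0000 = 702.0000
edge 3: (10.5,11)→(14.5,24.5)  cross = 10.5·24.5 − 14.5·11 = 97.7500; (r_i+r_j)·cross = 25·97.7500 = 2443.7500
edge 4: (14.5,24.5)→(11.5,38)  cross = 14.5·38 − 11.5·24.5 = 269.2500; (r_i+r_j)·cross = 26·269.2500 = 7000.5000
edge 5: (11.5,38)→(3.5,35)  cross = 11.5·35 − 3.5·38 = 269.5000; (r_i+r_j)·cross = 15·269.5000 = 4042.5000
edge 6: (3.5,35)→(1.5,33.5)  cross = 3.5·33.5 − 1.5·35 = 64.7500; (r_i+r_j)·cross = 5·64.7500 = 323.7500
Σcross = 492.2500 → A = |Σcross|/2 = 246.1250 mm²
Σ(r_i+r_j)·cross = 12272.5000 → first moment M = |Σ|/6 = 2045.4167
R_c = M/A = 2045.4167/246.1250 = 8.3105 mm
θ = 73° = 1.274090 rad
V = θ·R_c·A = 1.274090·8.3105·246.1250 = 2606.046 mm³

Volume = 2606.046 mm³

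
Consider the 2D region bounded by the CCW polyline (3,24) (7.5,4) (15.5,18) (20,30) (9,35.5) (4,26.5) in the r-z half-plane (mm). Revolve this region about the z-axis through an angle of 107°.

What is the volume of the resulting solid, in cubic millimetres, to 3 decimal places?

Profile (r,z), 6 vertices: (3,24) (7.5,4) (15.5,18) (20,30) (9,35.5) (4,26.5)
edge 0: (3,24)→(7.5,4)  cross = 3·4 − 7.5·24 = -168.0000; (r_i+r_j)·cross = 10.5·-168.0000 = -1764.0000
edge 1: (7.5,4)→(15.5,18)  cross = 7.5·18 − 15.5·4 = 73.0000; (r_i+r_j)·cross = 23·73.0000 = 1679.0000
edge 2: (15.5,18)→(20,30)  cross = 15.5·30 − 20·18 = 105.0000; (r_i+r_j)·cross = 35.5·105.0000 = 3727.5000
edge 3: (20,30)→(9,35.5)  cross = 20·35.5 − 9·30 = 440.0000; (r_i+r_j)·cross = 29·440.0000 = 12760.0000
edge 4: (9,35.5)→(4,26.5)  cross = 9·26.5 − 4·35.5 = 96.5000; (r_i+r_j)·cross = 13·96.5000 = 1254.5000
edge 5: (4,26.5)→(3,24)  cross = 4·24 − 3·26.5 = 16.5000; (r_i+r_j)·cross = 7·16.5000 = 115.5000
Σcross = 563.0000 → A = |Σcross|/2 = 281.5000 mm²
Σ(r_i+r_j)·cross = 17772.5000 → first moment M = |Σ|/6 = 2962.0833
R_c = M/A = 2962.0833/281.5000 = 10.5225 mm
θ = 107° = 1.867502 rad
V = θ·R_c·A = 1.867502·10.5225·281.5000 = 5531.697 mm³

Volume = 5531.697 mm³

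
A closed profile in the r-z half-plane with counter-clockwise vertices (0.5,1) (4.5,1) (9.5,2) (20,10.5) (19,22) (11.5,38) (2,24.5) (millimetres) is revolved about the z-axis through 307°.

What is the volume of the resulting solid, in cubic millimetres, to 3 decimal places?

Profile (r,z), 7 vertices: (0.5,1) (4.5,1) (9.5,2) (20,10.5) (19,22) (11.5,38) (2,24.5)
edge 0: (0.5,1)→(4.5,1)  cross = 0.5·1 − 4.5·1 = -4.0000; (r_i+r_j)·cross = 5·-4.0000 = -20.0000
edge 1: (4.5,1)→(9.5,2)  cross = 4.5·2 − 9.5·1 = -0.5000; (r_i+r_j)·cross = 14·-0.5000 = -7.0000
edge 2: (9.5,2)→(20,10.5)  cross = 9.5·10.5 − 20·2 = 59.7500; (r_i+r_j)·cross = 29.5·59.7500 = 1762.6250
edge 3: (20,10.5)→(19,22)  cross = 20·22 − 19·10.5 = 240.5000; (r_i+r_j)·cross = 39·240.5000 = 9379.5000
edge 4: (19,22)→(11.5,38)  cross = 19·38 − 11.5·22 = 469.0000; (r_i+r_j)·cross = 30.5·469.0000 = 14304.5000
edge 5: (11.5,38)→(2,24.5)  cross = 11.5·24.5 − 2·38 = 205.7500; (r_i+r_j)·cross = 13.5·205.7500 = 2777.6250
edge 6: (2,24.5)→(0.5,1)  cross = 2·1 − 0.5·24.5 = -10.2500; (r_i+r_j)·cross = 2.5·-10.2500 = -25.6250
Σcross = 960.2500 → A = |Σcross|/2 = 480.1250 mm²
Σ(r_i+r_j)·cross = 28171.6250 → first moment M = |Σ|/6 = 4695.2708
R_c = M/A = 4695.2708/480.1250 = 9.7793 mm
θ = 307° = 5.358161 rad
V = θ·R_c·A = 5.358161·9.7793·480.1250 = 25158.016 mm³

Volume = 25158.016 mm³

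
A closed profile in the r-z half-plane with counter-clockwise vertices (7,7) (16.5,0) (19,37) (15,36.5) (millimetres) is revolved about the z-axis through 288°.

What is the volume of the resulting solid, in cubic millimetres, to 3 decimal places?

Profile (r,z), 4 vertices: (7,7) (16.5,0) (19,37) (15,36.5)
edge 0: (7,7)→(16.5,0)  cross = 7·0 − 16.5·7 = -115.5000; (r_i+r_j)·cross = 23.5·-115.5000 = -2714.2500
edge 1: (16.5,0)→(19,37)  cross = 16.5·37 − 19·0 = 610.5000; (r_i+r_j)·cross = 35.5·610.5000 = 21672.7500
edge 2: (19,37)→(15,36.5)  cross = 19·36.5 − 15·37 = 138.5000; (r_i+r_j)·cross = 34·138.5000 = 4709.0000
edge 3: (15,36.5)→(7,7)  cross = 15·7 − 7·36.5 = -150.5000; (r_i+r_j)·cross = 22·-150.5000 = -3311.0000
Σcross = 483.0000 → A = |Σcross|/2 = 241.5000 mm²
Σ(r_i+r_j)·cross = 20356.5000 → first moment M = |Σ|/6 = 3392.7500
R_c = M/A = 3392.7500/241.5000 = 14.0487 mm
θ = 288° = 5.026548 rad
V = θ·R_c·A = 5.026548·14.0487·241.5000 = 17053.822 mm³

Volume = 17053.822 mm³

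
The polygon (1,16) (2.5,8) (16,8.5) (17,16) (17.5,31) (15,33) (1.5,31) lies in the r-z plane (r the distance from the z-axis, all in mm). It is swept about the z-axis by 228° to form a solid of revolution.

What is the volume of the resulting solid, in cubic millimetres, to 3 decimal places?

Profile (r,z), 7 vertices: (1,16) (2.5,8) (16,8.5) (17,16) (17.5,31) (15,33) (1.5,31)
edge 0: (1,16)→(2.5,8)  cross = 1·8 − 2.5·16 = -32.0000; (r_i+r_j)·cross = 3.5·-32.0000 = -112.0000
edge 1: (2.5,8)→(16,8.5)  cross = 2.5·8.5 − 16·8 = -106.7500; (r_i+r_j)·cross = 18.5·-106.7500 = -1974.8750
edge 2: (16,8.5)→(17,16)  cross = 16·16 − 17·8.5 = 111.5000; (r_i+r_j)·cross = 33·111.5000 = 3679.5000
edge 3: (17,16)→(17.5,31)  cross = 17·31 − 17.5·16 = 247.0000; (r_i+r_j)·cross = 34.5·247.0000 = 8521.5000
edge 4: (17.5,31)→(15,33)  cross = 17.5·33 − 15·31 = 112.5000; (r_i+r_j)·cross = 32.5·112.5000 = 3656.2500
edge 5: (15,33)→(1.5,31)  cross = 15·31 − 1.5·33 = 415.5000; (r_i+r_j)·cross = 16.5·415.5000 = 6855.7500
edge 6: (1.5,31)→(1,16)  cross = 1.5·16 − 1·31 = -7.0000; (r_i+r_j)·cross = 2.5·-7.0000 = -17.5000
Σcross = 740.7500 → A = |Σcross|/2 = 370.3750 mm²
Σ(r_i+r_j)·cross = 20608.6250 → first moment M = |Σ|/6 = 3434.7708
R_c = M/A = 3434.7708/370.3750 = 9.2738 mm
θ = 228° = 3.979351 rad
V = θ·R_c·A = 3.979351·9.2738·370.3750 = 13668.158 mm³

Volume = 13668.158 mm³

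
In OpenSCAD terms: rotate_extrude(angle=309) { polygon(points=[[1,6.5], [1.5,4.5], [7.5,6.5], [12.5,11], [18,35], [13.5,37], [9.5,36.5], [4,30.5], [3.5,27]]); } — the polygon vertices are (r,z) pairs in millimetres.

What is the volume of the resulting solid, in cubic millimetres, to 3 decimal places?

Profile (r,z), 9 vertices: (1,6.5) (1.5,4.5) (7.5,6.5) (12.5,11) (18,35) (13.5,37) (9.5,36.5) (4,30.5) (3.5,27)
edge 0: (1,6.5)→(1.5,4.5)  cross = 1·4.5 − 1.5·6.5 = -5.2500; (r_i+r_j)·cross = 2.5·-5.2500 = -13.1250
edge 1: (1.5,4.5)→(7.5,6.5)  cross = 1.5·6.5 − 7.5·4.5 = -24.0000; (r_i+r_j)·cross = 9·-24.0000 = -216.0000
edge 2: (7.5,6.5)→(12.5,11)  cross = 7.5·11 − 12.5·6.5 = 1.2500; (r_i+r_j)·cross = 20·1.2500 = 25.0000
edge 3: (12.5,11)→(18,35)  cross = 12.5·35 − 18·11 = 239.5000; (r_i+r_j)·cross = 30.5·239.5000 = 7304.7500
edge 4: (18,35)→(13.5,37)  cross = 18·37 − 13.5·35 = 193.5000; (r_i+r_j)·cross = 31.5·193.5000 = 6095.2500
edge 5: (13.5,37)→(9.5,36.5)  cross = 13.5·36.5 − 9.5·37 = 141.2500; (r_i+r_j)·cross = 23·141.2500 = 3248.7500
edge 6: (9.5,36.5)→(4,30.5)  cross = 9.5·30.5 − 4·36.5 = 143.7500; (r_i+r_j)·cross = 13.5·143.7500 = 1940.6250
edge 7: (4,30.5)→(3.5,27)  cross = 4·27 − 3.5·30.5 = 1.2500; (r_i+r_j)·cross = 7.5·1.2500 = 9.3750
edge 8: (3.5,27)→(1,6.5)  cross = 3.5·6.5 − 1·27 = -4.2500; (r_i+r_j)·cross = 4.5·-4.2500 = -19.1250
Σcross = 687.0000 → A = |Σcross|/2 = 343.5000 mm²
Σ(r_i+r_j)·cross = 18375.5000 → first moment M = |Σ|/6 = 3062.5833
R_c = M/A = 3062.5833/343.5000 = 8.9158 mm
θ = 309° = 5.393067 rad
V = θ·R_c·A = 5.393067·8.9158·343.5000 = 16516.718 mm³

Volume = 16516.718 mm³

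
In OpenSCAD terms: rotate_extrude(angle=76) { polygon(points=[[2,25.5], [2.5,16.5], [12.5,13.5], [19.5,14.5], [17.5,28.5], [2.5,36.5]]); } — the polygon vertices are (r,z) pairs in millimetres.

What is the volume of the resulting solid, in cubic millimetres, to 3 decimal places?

Profile (r,z), 6 vertices: (2,25.5) (2.5,16.5) (12.5,13.5) (19.5,14.5) (17.5,28.5) (2.5,36.5)
edge 0: (2,25.5)→(2.5,16.5)  cross = 2·16.5 − 2.5·25.5 = -30.7500; (r_i+r_j)·cross = 4.5·-30.7500 = -138.3750
edge 1: (2.5,16.5)→(12.5,13.5)  cross = 2.5·13.5 − 12.5·16.5 = -172.5000; (r_i+r_j)·cross = 15·-172.5000 = -2587.5000
edge 2: (12.5,13.5)→(19.5,14.5)  cross = 12.5·14.5 − 19.5·13.5 = -82.0000; (r_i+r_j)·cross = 32·-82.0000 = -2624.0000
edge 3: (19.5,14.5)→(17.5,28.5)  cross = 19.5·28.5 − 17.5·14.5 = 302.0000; (r_i+r_j)·cross = 37·302.0000 = 11174.0000
edge 4: (17.5,28.5)→(2.5,36.5)  cross = 17.5·36.5 − 2.5·28.5 = 567.5000; (r_i+r_j)·cross = 20·567.5000 = 11350.0000
edge 5: (2.5,36.5)→(2,25.5)  cross = 2.5·25.5 − 2·36.5 = -9.2500; (r_i+r_j)·cross = 4.5·-9.2500 = -41.6250
Σcross = 575.0000 → A = |Σcross|/2 = 287.5000 mm²
Σ(r_i+r_j)·cross = 17132.5000 → first moment M = |Σ|/6 = 2855.4167
R_c = M/A = 2855.4167/287.5000 = 9.9319 mm
θ = 76° = 1.326450 rad
V = θ·R_c·A = 1.326450·9.9319·287.5000 = 3787.568 mm³

Volume = 3787.568 mm³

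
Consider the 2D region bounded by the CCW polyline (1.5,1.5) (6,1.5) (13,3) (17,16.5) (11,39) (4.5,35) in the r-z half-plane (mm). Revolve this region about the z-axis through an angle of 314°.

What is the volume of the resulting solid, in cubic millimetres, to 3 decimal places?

Volume = 19437.488 mm³

Profile (r,z), 6 vertices: (1.5,1.5) (6,1.5) (13,3) (17,16.5) (11,39) (4.5,35)
edge 0: (1.5,1.5)→(6,1.5)  cross = 1.5·1.5 − 6·1.5 = -6.7500; (r_i+r_j)·cross = 7.5·-6.7500 = -50.6250
edge 1: (6,1.5)→(13,3)  cross = 6·3 − 13·1.5 = -1.5000; (r_i+r_j)·cross = 19·-1.5000 = -28.5000
edge 2: (13,3)→(17,16.5)  cross = 13·16.5 − 17·3 = 163.5000; (r_i+r_j)·cross = 30·163.5000 = 4905.0000
edge 3: (17,16.5)→(11,39)  cross = 17·39 − 11·16.5 = 481.5000; (r_i+r_j)·cross = 28·481.5000 = 13482.0000
edge 4: (11,39)→(4.5,35)  cross = 11·35 − 4.5·39 = 209.5000; (r_i+r_j)·cross = 15.5·209.5000 = 3247.2500
edge 5: (4.5,35)→(1.5,1.5)  cross = 4.5·1.5 − 1.5·35 = -45.7500; (r_i+r_j)·cross = 6·-45.7500 = -274.5000
Σcross = 800.5000 → A = |Σcross|/2 = 400.2500 mm²
Σ(r_i+r_j)·cross = 21280.6250 → first moment M = |Σ|/6 = 3546.7708
R_c = M/A = 3546.7708/400.2500 = 8.8614 mm
θ = 314° = 5.480334 rad
V = θ·R_c·A = 5.480334·8.8614·400.2500 = 19437.488 mm³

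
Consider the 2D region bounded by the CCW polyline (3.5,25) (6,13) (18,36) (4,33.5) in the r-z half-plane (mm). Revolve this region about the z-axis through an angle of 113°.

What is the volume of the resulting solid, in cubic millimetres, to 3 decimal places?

Profile (r,z), 4 vertices: (3.5,25) (6,13) (18,36) (4,33.5)
edge 0: (3.5,25)→(6,13)  cross = 3.5·13 − 6·25 = -104.5000; (r_i+r_j)·cross = 9.5·-104.5000 = -992.7500
edge 1: (6,13)→(18,36)  cross = 6·36 − 18·13 = -18.0000; (r_i+r_j)·cross = 24·-18.0000 = -432.0000
edge 2: (18,36)→(4,33.5)  cross = 18·33.5 − 4·36 = 459.0000; (r_i+r_j)·cross = 22·459.0000 = 10098.0000
edge 3: (4,33.5)→(3.5,25)  cross = 4·25 − 3.5·33.5 = -17.2500; (r_i+r_j)·cross = 7.5·-17.2500 = -129.3750
Σcross = 319.2500 → A = |Σcross|/2 = 159.6250 mm²
Σ(r_i+r_j)·cross = 8543.8750 → first moment M = |Σ|/6 = 1423.9792
R_c = M/A = 1423.9792/159.6250 = 8.9208 mm
θ = 113° = 1.972222 rad
V = θ·R_c·A = 1.972222·8.9208·159.6250 = 2808.403 mm³

Volume = 2808.403 mm³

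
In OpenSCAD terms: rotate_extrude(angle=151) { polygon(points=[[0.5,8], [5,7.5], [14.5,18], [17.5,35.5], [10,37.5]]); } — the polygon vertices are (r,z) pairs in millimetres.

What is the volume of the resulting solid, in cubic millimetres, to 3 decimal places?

Volume = 6480.784 mm³

Profile (r,z), 5 vertices: (0.5,8) (5,7.5) (14.5,18) (17.5,35.5) (10,37.5)
edge 0: (0.5,8)→(5,7.5)  cross = 0.5·7.5 − 5·8 = -36.2500; (r_i+r_j)·cross = 5.5·-36.2500 = -199.3750
edge 1: (5,7.5)→(14.5,18)  cross = 5·18 − 14.5·7.5 = -18.7500; (r_i+r_j)·cross = 19.5·-18.7500 = -365.6250
edge 2: (14.5,18)→(17.5,35.5)  cross = 14.5·35.5 − 17.5·18 = 199.7500; (r_i+r_j)·cross = 32·199.7500 = 6392.0000
edge 3: (17.5,35.5)→(10,37.5)  cross = 17.5·37.5 − 10·35.5 = 301.2500; (r_i+r_j)·cross = 27.5·301.2500 = 8284.3750
edge 4: (10,37.5)→(0.5,8)  cross = 10·8 − 0.5·37.5 = 61.2500; (r_i+r_j)·cross = 10.5·61.2500 = 643.1250
Σcross = 507.2500 → A = |Σcross|/2 = 253.6250 mm²
Σ(r_i+r_j)·cross = 14754.5000 → first moment M = |Σ|/6 = 2459.0833
R_c = M/A = 2459.0833/253.6250 = 9.6957 mm
θ = 151° = 2.635447 rad
V = θ·R_c·A = 2.635447·9.6957·253.6250 = 6480.784 mm³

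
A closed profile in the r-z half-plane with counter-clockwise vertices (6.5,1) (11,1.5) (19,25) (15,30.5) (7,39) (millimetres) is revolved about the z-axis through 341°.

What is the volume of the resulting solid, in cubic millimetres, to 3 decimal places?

Profile (r,z), 5 vertices: (6.5,1) (11,1.5) (19,25) (15,30.5) (7,39)
edge 0: (6.5,1)→(11,1.5)  cross = 6.5·1.5 − 11·1 = -1.2500; (r_i+r_j)·cross = 17.5·-1.2500 = -21.8750
edge 1: (11,1.5)→(19,25)  cross = 11·25 − 19·1.5 = 246.5000; (r_i+r_j)·cross = 30·246.5000 = 7395.0000
edge 2: (19,25)→(15,30.5)  cross = 19·30.5 − 15·25 = 204.5000; (r_i+r_j)·cross = 34·204.5000 = 6953.0000
edge 3: (15,30.5)→(7,39)  cross = 15·39 − 7·30.5 = 371.5000; (r_i+r_j)·cross = 22·371.5000 = 8173.0000
edge 4: (7,39)→(6.5,1)  cross = 7·1 − 6.5·39 = -246.5000; (r_i+r_j)·cross = 13.5·-246.5000 = -3327.7500
Σcross = 574.7500 → A = |Σcross|/2 = 287.3750 mm²
Σ(r_i+r_j)·cross = 19171.3750 → first moment M = |Σ|/6 = 3195.2292
R_c = M/A = 3195.2292/287.3750 = 11.1187 mm
θ = 341° = 5.951573 rad
V = θ·R_c·A = 5.951573·11.1187·287.3750 = 19016.639 mm³

Volume = 19016.639 mm³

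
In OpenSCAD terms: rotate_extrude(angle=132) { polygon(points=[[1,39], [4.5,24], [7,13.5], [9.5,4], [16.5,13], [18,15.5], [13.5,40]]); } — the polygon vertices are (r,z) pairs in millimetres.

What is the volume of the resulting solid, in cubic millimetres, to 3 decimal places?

Volume = 8319.723 mm³

Profile (r,z), 7 vertices: (1,39) (4.5,24) (7,13.5) (9.5,4) (16.5,13) (18,15.5) (13.5,40)
edge 0: (1,39)→(4.5,24)  cross = 1·24 − 4.5·39 = -151.5000; (r_i+r_j)·cross = 5.5·-151.5000 = -833.2500
edge 1: (4.5,24)→(7,13.5)  cross = 4.5·13.5 − 7·24 = -107.2500; (r_i+r_j)·cross = 11.5·-107.2500 = -1233.3750
edge 2: (7,13.5)→(9.5,4)  cross = 7·4 − 9.5·13.5 = -100.2500; (r_i+r_j)·cross = 16.5·-100.2500 = -1654.1250
edge 3: (9.5,4)→(16.5,13)  cross = 9.5·13 − 16.5·4 = 57.5000; (r_i+r_j)·cross = 26·57.5000 = 1495.0000
edge 4: (16.5,13)→(18,15.5)  cross = 16.5·15.5 − 18·13 = 21.7500; (r_i+r_j)·cross = 34.5·21.7500 = 750.3750
edge 5: (18,15.5)→(13.5,40)  cross = 18·40 − 13.5·15.5 = 510.7500; (r_i+r_j)·cross = 31.5·510.7500 = 16088.6250
edge 6: (13.5,40)→(1,39)  cross = 13.5·39 − 1·40 = 486.5000; (r_i+r_j)·cross = 14.5·486.5000 = 7054.2500
Σcross = 717.5000 → A = |Σcross|/2 = 358.7500 mm²
Σ(r_i+r_j)·cross = 21667.5000 → first moment M = |Σ|/6 = 3611.2500
R_c = M/A = 3611.2500/358.7500 = 10.0662 mm
θ = 132° = 2.303835 rad
V = θ·R_c·A = 2.303835·10.0662·358.7500 = 8319.723 mm³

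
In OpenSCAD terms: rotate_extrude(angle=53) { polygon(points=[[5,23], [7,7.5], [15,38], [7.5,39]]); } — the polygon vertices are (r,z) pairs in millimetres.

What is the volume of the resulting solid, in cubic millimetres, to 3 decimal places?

Profile (r,z), 4 vertices: (5,23) (7,7.5) (15,38) (7.5,39)
edge 0: (5,23)→(7,7.5)  cross = 5·7.5 − 7·23 = -123.5000; (r_i+r_j)·cross = 12·-123.5000 = -1482.0000
edge 1: (7,7.5)→(15,38)  cross = 7·38 − 15·7.5 = 153.5000; (r_i+r_j)·cross = 22·153.5000 = 3377.0000
edge 2: (15,38)→(7.5,39)  cross = 15·39 − 7.5·38 = 300.0000; (r_i+r_j)·cross = 22.5·300.0000 = 6750.0000
edge 3: (7.5,39)→(5,23)  cross = 7.5·23 − 5·39 = -22.5000; (r_i+r_j)·cross = 12.5·-22.5000 = -281.2500
Σcross = 307.5000 → A = |Σcross|/2 = 153.7500 mm²
Σ(r_i+r_j)·cross = 8363.7500 → first moment M = |Σ|/6 = 1393.9583
R_c = M/A = 1393.9583/153.7500 = 9.0664 mm
θ = 53° = 0.925025 rad
V = θ·R_c·A = 0.925025·9.0664·153.7500 = 1289.446 mm³

Volume = 1289.446 mm³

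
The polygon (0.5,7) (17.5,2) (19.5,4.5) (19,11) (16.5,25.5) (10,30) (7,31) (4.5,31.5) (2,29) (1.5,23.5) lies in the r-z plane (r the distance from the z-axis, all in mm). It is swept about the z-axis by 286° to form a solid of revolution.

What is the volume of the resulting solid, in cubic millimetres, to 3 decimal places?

Volume = 20338.236 mm³

Profile (r,z), 10 vertices: (0.5,7) (17.5,2) (19.5,4.5) (19,11) (16.5,25.5) (10,30) (7,31) (4.5,31.5) (2,29) (1.5,23.5)
edge 0: (0.5,7)→(17.5,2)  cross = 0.5·2 − 17.5·7 = -121.5000; (r_i+r_j)·cross = 18·-121.5000 = -2187.0000
edge 1: (17.5,2)→(19.5,4.5)  cross = 17.5·4.5 − 19.5·2 = 39.7500; (r_i+r_j)·cross = 37·39.7500 = 1470.7500
edge 2: (19.5,4.5)→(19,11)  cross = 19.5·11 − 19·4.5 = 129.0000; (r_i+r_j)·cross = 38.5·129.0000 = 4966.5000
edge 3: (19,11)→(16.5,25.5)  cross = 19·25.5 − 16.5·11 = 303.0000; (r_i+r_j)·cross = 35.5·303.0000 = 10756.5000
edge 4: (16.5,25.5)→(10,30)  cross = 16.5·30 − 10·25.5 = 240.0000; (r_i+r_j)·cross = 26.5·240.0000 = 6360.0000
edge 5: (10,30)→(7,31)  cross = 10·31 − 7·30 = 100.0000; (r_i+r_j)·cross = 17·100.0000 = 1700.0000
edge 6: (7,31)→(4.5,31.5)  cross = 7·31.5 − 4.5·31 = 81.0000; (r_i+r_j)·cross = 11.5·81.0000 = 931.5000
edge 7: (4.5,31.5)→(2,29)  cross = 4.5·29 − 2·31.5 = 67.5000; (r_i+r_j)·cross = 6.5·67.5000 = 438.7500
edge 8: (2,29)→(1.5,23.5)  cross = 2·23.5 − 1.5·29 = 3.5000; (r_i+r_j)·cross = 3.5·3.5000 = 12.2500
edge 9: (1.5,23.5)→(0.5,7)  cross = 1.5·7 − 0.5·23.5 = -1.2500; (r_i+r_j)·cross = 2·-1.2500 = -2.5000
Σcross = 841.0000 → A = |Σcross|/2 = 420.5000 mm²
Σ(r_i+r_j)·cross = 24446.7500 → first moment M = |Σ|/6 = 4074.4583
R_c = M/A = 4074.4583/420.5000 = 9.6896 mm
θ = 286° = 4.991642 rad
V = θ·R_c·A = 4.991642·9.6896·420.5000 = 20338.236 mm³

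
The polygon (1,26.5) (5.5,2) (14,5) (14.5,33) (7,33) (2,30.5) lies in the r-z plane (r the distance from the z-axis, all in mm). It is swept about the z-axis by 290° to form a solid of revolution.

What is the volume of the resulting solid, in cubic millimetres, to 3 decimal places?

Volume = 14233.549 mm³

Profile (r,z), 6 vertices: (1,26.5) (5.5,2) (14,5) (14.5,33) (7,33) (2,30.5)
edge 0: (1,26.5)→(5.5,2)  cross = 1·2 − 5.5·26.5 = -143.7500; (r_i+r_j)·cross = 6.5·-143.7500 = -934.3750
edge 1: (5.5,2)→(14,5)  cross = 5.5·5 − 14·2 = -0.5000; (r_i+r_j)·cross = 19.5·-0.5000 = -9.7500
edge 2: (14,5)→(14.5,33)  cross = 14·33 − 14.5·5 = 389.5000; (r_i+r_j)·cross = 28.5·389.5000 = 11100.7500
edge 3: (14.5,33)→(7,33)  cross = 14.5·33 − 7·33 = 247.5000; (r_i+r_j)·cross = 21.5·247.5000 = 5321.2500
edge 4: (7,33)→(2,30.5)  cross = 7·30.5 − 2·33 = 147.5000; (r_i+r_j)·cross = 9·147.5000 = 1327.5000
edge 5: (2,30.5)→(1,26.5)  cross = 2·26.5 − 1·30.5 = 22.5000; (r_i+r_j)·cross = 3·22.5000 = 67.5000
Σcross = 662.7500 → A = |Σcross|/2 = 331.3750 mm²
Σ(r_i+r_j)·cross = 16872.8750 → first moment M = |Σ|/6 = 2812.1458
R_c = M/A = 2812.1458/331.3750 = 8.4863 mm
θ = 290° = 5.061455 rad
V = θ·R_c·A = 5.061455·8.4863·331.3750 = 14233.549 mm³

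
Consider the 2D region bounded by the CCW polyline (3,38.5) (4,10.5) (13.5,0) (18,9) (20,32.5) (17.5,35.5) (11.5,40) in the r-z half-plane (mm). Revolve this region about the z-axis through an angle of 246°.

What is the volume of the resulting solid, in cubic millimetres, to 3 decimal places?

Volume = 24556.462 mm³

Profile (r,z), 7 vertices: (3,38.5) (4,10.5) (13.5,0) (18,9) (20,32.5) (17.5,35.5) (11.5,40)
edge 0: (3,38.5)→(4,10.5)  cross = 3·10.5 − 4·38.5 = -122.5000; (r_i+r_j)·cross = 7·-122.5000 = -857.5000
edge 1: (4,10.5)→(13.5,0)  cross = 4·0 − 13.5·10.5 = -141.7500; (r_i+r_j)·cross = 17.5·-141.7500 = -2480.6250
edge 2: (13.5,0)→(18,9)  cross = 13.5·9 − 18·0 = 121.5000; (r_i+r_j)·cross = 31.5·121.5000 = 3827.2500
edge 3: (18,9)→(20,32.5)  cross = 18·32.5 − 20·9 = 405.0000; (r_i+r_j)·cross = 38·405.0000 = 15390.0000
edge 4: (20,32.5)→(17.5,35.5)  cross = 20·35.5 − 17.5·32.5 = 141.2500; (r_i+r_j)·cross = 37.5·141.2500 = 5296.8750
edge 5: (17.5,35.5)→(11.5,40)  cross = 17.5·40 − 11.5·35.5 = 291.7500; (r_i+r_j)·cross = 29·291.7500 = 8460.7500
edge 6: (11.5,40)→(3,38.5)  cross = 11.5·38.5 − 3·40 = 322.7500; (r_i+r_j)·cross = 14.5·322.7500 = 4679.8750
Σcross = 1018.0000 → A = |Σcross|/2 = 509.0000 mm²
Σ(r_i+r_j)·cross = 34316.6250 → first moment M = |Σ|/6 = 5719.4375
R_c = M/A = 5719.4375/509.0000 = 11.2366 mm
θ = 246° = 4.293510 rad
V = θ·R_c·A = 4.293510·11.2366·509.0000 = 24556.462 mm³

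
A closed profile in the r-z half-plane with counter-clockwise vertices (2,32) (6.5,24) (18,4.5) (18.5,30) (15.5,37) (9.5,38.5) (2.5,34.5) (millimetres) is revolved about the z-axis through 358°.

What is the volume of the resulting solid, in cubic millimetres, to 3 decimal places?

Volume = 22770.550 mm³

Profile (r,z), 7 vertices: (2,32) (6.5,24) (18,4.5) (18.5,30) (15.5,37) (9.5,38.5) (2.5,34.5)
edge 0: (2,32)→(6.5,24)  cross = 2·24 − 6.5·32 = -160.0000; (r_i+r_j)·cross = 8.5·-160.0000 = -1360.0000
edge 1: (6.5,24)→(18,4.5)  cross = 6.5·4.5 − 18·24 = -402.7500; (r_i+r_j)·cross = 24.5·-402.7500 = -9867.3750
edge 2: (18,4.5)→(18.5,30)  cross = 18·30 − 18.5·4.5 = 456.7500; (r_i+r_j)·cross = 36.5·456.7500 = 16671.3750
edge 3: (18.5,30)→(15.5,37)  cross = 18.5·37 − 15.5·30 = 219.5000; (r_i+r_j)·cross = 34·219.5000 = 7463.0000
edge 4: (15.5,37)→(9.5,38.5)  cross = 15.5·38.5 − 9.5·37 = 245.2500; (r_i+r_j)·cross = 25·245.2500 = 6131.2500
edge 5: (9.5,38.5)→(2.5,34.5)  cross = 9.5·34.5 − 2.5·38.5 = 231.5000; (r_i+r_j)·cross = 12·231.5000 = 2778.0000
edge 6: (2.5,34.5)→(2,32)  cross = 2.5·32 − 2·34.5 = 11.0000; (r_i+r_j)·cross = 4.5·11.0000 = 49.5000
Σcross = 601.2500 → A = |Σcross|/2 = 300.6250 mm²
Σ(r_i+r_j)·cross = 21865.7500 → first moment M = |Σ|/6 = 3644.2917
R_c = M/A = 3644.2917/300.6250 = 12.1224 mm
θ = 358° = 6.248279 rad
V = θ·R_c·A = 6.248279·12.1224·300.6250 = 22770.550 mm³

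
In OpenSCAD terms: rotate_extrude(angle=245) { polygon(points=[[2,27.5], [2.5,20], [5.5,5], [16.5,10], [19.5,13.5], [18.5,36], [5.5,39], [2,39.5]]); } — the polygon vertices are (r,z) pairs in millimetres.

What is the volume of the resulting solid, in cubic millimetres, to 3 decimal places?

Profile (r,z), 8 vertices: (2,27.5) (2.5,20) (5.5,5) (16.5,10) (19.5,13.5) (18.5,36) (5.5,39) (2,39.5)
edge 0: (2,27.5)→(2.5,20)  cross = 2·20 − 2.5·27.5 = -28.7500; (r_i+r_j)·cross = 4.5·-28.7500 = -129.3750
edge 1: (2.5,20)→(5.5,5)  cross = 2.5·5 − 5.5·20 = -97.5000; (r_i+r_j)·cross = 8·-97.5000 = -780.0000
edge 2: (5.5,5)→(16.5,10)  cross = 5.5·10 − 16.5·5 = -27.5000; (r_i+r_j)·cross = 22·-27.5000 = -605.0000
edge 3: (16.5,10)→(19.5,13.5)  cross = 16.5·13.5 − 19.5·10 = 27.7500; (r_i+r_j)·cross = 36·27.7500 = 999.0000
edge 4: (19.5,13.5)→(18.5,36)  cross = 19.5·36 − 18.5·13.5 = 452.2500; (r_i+r_j)·cross = 38·452.2500 = 17185.5000
edge 5: (18.5,36)→(5.5,39)  cross = 18.5·39 − 5.5·36 = 523.5000; (r_i+r_j)·cross = 24·523.5000 = 12564.0000
edge 6: (5.5,39)→(2,39.5)  cross = 5.5·39.5 − 2·39 = 139.2500; (r_i+r_j)·cross = 7.5·139.2500 = 1044.3750
edge 7: (2,39.5)→(2,27.5)  cross = 2·27.5 − 2·39.5 = -24.0000; (r_i+r_j)·cross = 4·-24.0000 = -96.0000
Σcross = 965.0000 → A = |Σcross|/2 = 482.5000 mm²
Σ(r_i+r_j)·cross = 30182.5000 → first moment M = |Σ|/6 = 5030.4167
R_c = M/A = 5030.4167/482.5000 = 10.4257 mm
θ = 245° = 4.276057 rad
V = θ·R_c·A = 4.276057·10.4257·482.5000 = 21510.347 mm³

Volume = 21510.347 mm³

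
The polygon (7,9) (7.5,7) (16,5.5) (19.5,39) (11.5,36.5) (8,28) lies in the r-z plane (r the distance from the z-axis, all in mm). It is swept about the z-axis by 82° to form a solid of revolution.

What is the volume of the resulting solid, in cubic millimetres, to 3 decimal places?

Profile (r,z), 6 vertices: (7,9) (7.5,7) (16,5.5) (19.5,39) (11.5,36.5) (8,28)
edge 0: (7,9)→(7.5,7)  cross = 7·7 − 7.5·9 = -18.5000; (r_i+r_j)·cross = 14.5·-18.5000 = -268.2500
edge 1: (7.5,7)→(16,5.5)  cross = 7.5·5.5 − 16·7 = -70.7500; (r_i+r_j)·cross = 23.5·-70.7500 = -1662.6250
edge 2: (16,5.5)→(19.5,39)  cross = 16·39 − 19.5·5.5 = 516.7500; (r_i+r_j)·cross = 35.5·516.7500 = 18344.6250
edge 3: (19.5,39)→(11.5,36.5)  cross = 19.5·36.5 − 11.5·39 = 263.2500; (r_i+r_j)·cross = 31·263.2500 = 8160.7500
edge 4: (11.5,36.5)→(8,28)  cross = 11.5·28 − 8·36.5 = 30.0000; (r_i+r_j)·cross = 19.5·30.0000 = 585.0000
edge 5: (8,28)→(7,9)  cross = 8·9 − 7·28 = -124.0000; (r_i+r_j)·cross = 15·-124.0000 = -1860.0000
Σcross = 596.7500 → A = |Σcross|/2 = 298.3750 mm²
Σ(r_i+r_j)·cross = 23299.5000 → first moment M = |Σ|/6 = 3883.2500
R_c = M/A = 3883.2500/298.3750 = 13.0147 mm
θ = 82° = 1.431170 rad
V = θ·R_c·A = 1.431170·13.0147·298.3750 = 5557.591 mm³

Volume = 5557.591 mm³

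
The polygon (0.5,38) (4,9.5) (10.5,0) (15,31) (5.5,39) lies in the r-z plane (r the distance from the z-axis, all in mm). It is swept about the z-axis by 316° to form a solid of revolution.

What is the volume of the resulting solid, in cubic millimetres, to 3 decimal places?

Profile (r,z), 5 vertices: (0.5,38) (4,9.5) (10.5,0) (15,31) (5.5,39)
edge 0: (0.5,38)→(4,9.5)  cross = 0.5·9.5 − 4·38 = -147.2500; (r_i+r_j)·cross = 4.5·-147.2500 = -662.6250
edge 1: (4,9.5)→(10.5,0)  cross = 4·0 − 10.5·9.5 = -99.7500; (r_i+r_j)·cross = 14.5·-99.7500 = -1446.3750
edge 2: (10.5,0)→(15,31)  cross = 10.5·31 − 15·0 = 325.5000; (r_i+r_j)·cross = 25.5·325.5000 = 8300.2500
edge 3: (15,31)→(5.5,39)  cross = 15·39 − 5.5·31 = 414.5000; (r_i+r_j)·cross = 20.5·414.5000 = 8497.2500
edge 4: (5.5,39)→(0.5,38)  cross = 5.5·38 − 0.5·39 = 189.5000; (r_i+r_j)·cross = 6·189.5000 = 1137.0000
Σcross = 682.5000 → A = |Σcross|/2 = 341.2500 mm²
Σ(r_i+r_j)·cross = 15825.5000 → first moment M = |Σ|/6 = 2637.5833
R_c = M/A = 2637.5833/341.2500 = 7.7292 mm
θ = 316° = 5.515240 rad
V = θ·R_c·A = 5.515240·7.7292·341.2500 = 14546.906 mm³

Volume = 14546.906 mm³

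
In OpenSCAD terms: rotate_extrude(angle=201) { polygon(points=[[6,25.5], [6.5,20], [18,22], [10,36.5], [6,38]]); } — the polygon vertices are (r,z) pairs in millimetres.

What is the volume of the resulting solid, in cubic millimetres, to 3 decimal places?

Volume = 4691.296 mm³

Profile (r,z), 5 vertices: (6,25.5) (6.5,20) (18,22) (10,36.5) (6,38)
edge 0: (6,25.5)→(6.5,20)  cross = 6·20 − 6.5·25.5 = -45.7500; (r_i+r_j)·cross = 12.5·-45.7500 = -571.8750
edge 1: (6.5,20)→(18,22)  cross = 6.5·22 − 18·20 = -217.0000; (r_i+r_j)·cross = 24.5·-217.0000 = -5316.5000
edge 2: (18,22)→(10,36.5)  cross = 18·36.5 − 10·22 = 437.0000; (r_i+r_j)·cross = 28·437.0000 = 12236.0000
edge 3: (10,36.5)→(6,38)  cross = 10·38 − 6·36.5 = 161.0000; (r_i+r_j)·cross = 16·161.0000 = 2576.0000
edge 4: (6,38)→(6,25.5)  cross = 6·25.5 − 6·38 = -75.0000; (r_i+r_j)·cross = 12·-75.0000 = -900.0000
Σcross = 260.2500 → A = |Σcross|/2 = 130.1250 mm²
Σ(r_i+r_j)·cross = 8023.6250 → first moment M = |Σ|/6 = 1337.2708
R_c = M/A = 1337.2708/130.1250 = 10.2768 mm
θ = 201° = 3.508112 rad
V = θ·R_c·A = 3.508112·10.2768·130.1250 = 4691.296 mm³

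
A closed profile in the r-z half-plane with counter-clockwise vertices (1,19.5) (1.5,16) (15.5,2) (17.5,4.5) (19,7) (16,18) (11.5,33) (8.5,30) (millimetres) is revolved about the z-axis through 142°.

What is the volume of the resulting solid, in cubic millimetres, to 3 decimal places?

Volume = 7334.419 mm³

Profile (r,z), 8 vertices: (1,19.5) (1.5,16) (15.5,2) (17.5,4.5) (19,7) (16,18) (11.5,33) (8.5,30)
edge 0: (1,19.5)→(1.5,16)  cross = 1·16 − 1.5·19.5 = -13.2500; (r_i+r_j)·cross = 2.5·-13.2500 = -33.1250
edge 1: (1.5,16)→(15.5,2)  cross = 1.5·2 − 15.5·16 = -245.0000; (r_i+r_j)·cross = 17·-245.0000 = -4165.0000
edge 2: (15.5,2)→(17.5,4.5)  cross = 15.5·4.5 − 17.5·2 = 34.7500; (r_i+r_j)·cross = 33·34.7500 = 1146.7500
edge 3: (17.5,4.5)→(19,7)  cross = 17.5·7 − 19·4.5 = 37.0000; (r_i+r_j)·cross = 36.5·37.0000 = 1350.5000
edge 4: (19,7)→(16,18)  cross = 19·18 − 16·7 = 230.0000; (r_i+r_j)·cross = 35·230.0000 = 8050.0000
edge 5: (16,18)→(11.5,33)  cross = 16·33 − 11.5·18 = 321.0000; (r_i+r_j)·cross = 27.5·321.0000 = 8827.5000
edge 6: (11.5,33)→(8.5,30)  cross = 11.5·30 − 8.5·33 = 64.5000; (r_i+r_j)·cross = 20·64.5000 = 1290.0000
edge 7: (8.5,30)→(1,19.5)  cross = 8.5·19.5 − 1·30 = 135.7500; (r_i+r_j)·cross = 9.5·135.7500 = 1289.6250
Σcross = 564.7500 → A = |Σcross|/2 = 282.3750 mm²
Σ(r_i+r_j)·cross = 17756.2500 → first moment M = |Σ|/6 = 2959.3750
R_c = M/A = 2959.3750/282.3750 = 10.4803 mm
θ = 142° = 2.478368 rad
V = θ·R_c·A = 2.478368·10.4803·282.3750 = 7334.419 mm³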